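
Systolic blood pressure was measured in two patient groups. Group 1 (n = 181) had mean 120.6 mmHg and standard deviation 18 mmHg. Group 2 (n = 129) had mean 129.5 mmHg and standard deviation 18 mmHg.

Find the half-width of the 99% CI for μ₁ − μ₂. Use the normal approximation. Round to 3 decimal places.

Standard errors of each mean: 18/√181 = 1.3379 and 18/√129 = 1.5848.
SE(x̄₁ − x̄₂) = √(1.3379² + 1.5848²) = 2.0740 for independent samples with unequal variances.
With z* = 2.576, the margin is 2.576 × 2.0740 = 5.3426.

5.343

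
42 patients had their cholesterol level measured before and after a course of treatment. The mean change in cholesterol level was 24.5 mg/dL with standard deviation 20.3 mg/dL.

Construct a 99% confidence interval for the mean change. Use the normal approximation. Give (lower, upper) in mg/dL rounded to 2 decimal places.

(16.43, 32.57)

Paired design: SE = s_d/√n = 20.3/√42 = 3.1324.
z* = 2.576; margin of error = 2.576 × 3.1324 = 8.0691.
24.5 ± 8.0691 → (16.43, 32.57).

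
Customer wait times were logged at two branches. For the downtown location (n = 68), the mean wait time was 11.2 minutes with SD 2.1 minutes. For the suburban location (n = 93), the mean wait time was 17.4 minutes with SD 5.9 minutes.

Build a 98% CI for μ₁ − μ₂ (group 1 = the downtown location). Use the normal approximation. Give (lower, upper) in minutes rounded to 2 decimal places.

Per-group SEs: s₁/√n₁ = 2.1/√68 = 0.2547, s₂/√n₂ = 5.9/√93 = 0.6118.
Unpooled SE of the difference: √(0.06487209 + 0.37429924) = 0.6627.
Margin of error = z* · SE = 2.326 × 0.6627 = 1.5414.
x̄₁ − x̄₂ = 11.2 − 17.4 = -6.2000.
CI: -6.2000 ± 1.5414 = (-7.74, -4.66).

(-7.74, -4.66)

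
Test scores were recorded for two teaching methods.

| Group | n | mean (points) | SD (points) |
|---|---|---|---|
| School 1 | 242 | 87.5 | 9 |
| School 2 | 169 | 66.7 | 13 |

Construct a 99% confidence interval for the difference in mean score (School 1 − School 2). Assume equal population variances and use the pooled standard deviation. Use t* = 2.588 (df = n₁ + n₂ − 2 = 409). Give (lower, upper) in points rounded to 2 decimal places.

(17.99, 23.61)

Pooled variance s_p² = [241·9² + 168·13²] / (242+169−2) = 117.1467, so s_p = 10.8234.
SE_diff = s_p·√(1/n₁ + 1/n₂) = 10.8234·√(1/242 + 1/169) = 1.0850.
t* = 2.588; margin = 2.588 × 1.0850 = 2.8080.
Difference = 87.5 − 66.7 = 20.8000.
20.8000 ± 2.8080 → (17.99, 23.61).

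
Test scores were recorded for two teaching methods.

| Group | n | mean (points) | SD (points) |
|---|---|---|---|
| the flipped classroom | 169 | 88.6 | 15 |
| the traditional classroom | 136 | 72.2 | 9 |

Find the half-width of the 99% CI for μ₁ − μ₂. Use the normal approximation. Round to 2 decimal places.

3.58

Per-group SEs: s₁/√n₁ = 15/√169 = 1.1538, s₂/√n₂ = 9/√136 = 0.7717.
Unpooled SE of the difference: √(1.33125444 + 0.59552089) = 1.3881.
Margin of error = z* · SE = 2.576 × 1.3881 = 3.5757.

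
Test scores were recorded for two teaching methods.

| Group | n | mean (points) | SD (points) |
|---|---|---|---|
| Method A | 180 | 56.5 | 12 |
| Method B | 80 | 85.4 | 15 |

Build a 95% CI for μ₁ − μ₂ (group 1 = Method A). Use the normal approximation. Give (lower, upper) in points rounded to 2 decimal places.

(-32.63, -25.17)

Standard errors of each mean: 12/√180 = 0.8944 and 15/√80 = 1.6771.
SE(x̄₁ − x̄₂) = √(0.8944² + 1.6771²) = 1.9007 for independent samples with unequal variances.
With z* = 1.960, the margin is 1.960 × 1.9007 = 3.7254.
x̄₁ − x̄₂ = 56.5 − 85.4 = -28.9000; the interval is -28.9000 ± 3.7254 = (-32.63, -25.17).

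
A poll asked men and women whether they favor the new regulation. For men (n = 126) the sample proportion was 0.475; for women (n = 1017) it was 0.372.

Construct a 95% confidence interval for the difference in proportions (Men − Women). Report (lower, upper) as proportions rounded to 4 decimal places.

Each SE is √(p̂(1−p̂)/n): √(0.4750·0.5250/126) = 0.04449 and √(0.3720·0.6280/1017) = 0.01516.
SE(p̂₁ − p̂₂) = √(SE₁² + SE₂²) = √(0.0019793601 + 0.0002298256) = 0.04700, since the two samples are independent.
At 95% confidence z* = 1.960; margin = 1.960 × 0.04700 = 0.09212.
The difference is 0.4750 − 0.3720 = 0.1030, so the interval is 0.1030 ± 0.09212 = (0.0109, 0.1951).

(0.0109, 0.1951)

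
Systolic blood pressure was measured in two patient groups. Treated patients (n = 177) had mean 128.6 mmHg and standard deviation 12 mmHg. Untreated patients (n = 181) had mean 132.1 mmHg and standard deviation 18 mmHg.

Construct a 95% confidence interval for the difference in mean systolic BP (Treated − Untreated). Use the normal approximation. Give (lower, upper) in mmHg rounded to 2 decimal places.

(-6.66, -0.34)

SE₁ = s₁/√n₁ = 12/√177 = 0.9020; SE₂ = 18/√181 = 1.3379.
Independent samples, unequal variances: SE_diff = √(SE₁² + SE₂²) = √(0.813604 + 1.78997641) = 1.6136.
z* = 1.960, so margin of error = 1.960 × 1.6136 = 3.1627.
Difference in means = 128.6 − 132.1 = -3.5000.
-3.5000 ± 3.1627 → (-6.66, -0.34).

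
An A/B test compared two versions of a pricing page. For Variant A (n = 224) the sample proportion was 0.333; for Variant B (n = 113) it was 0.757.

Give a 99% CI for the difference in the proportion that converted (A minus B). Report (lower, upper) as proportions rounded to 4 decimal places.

(-0.5558, -0.2922)

SE₁ = √(p̂₁(1−p̂₁)/n₁) = √(0.3330·0.6670/224) = 0.03149; SE₂ = √(0.7570·0.2430/113) = 0.04035.
Independent samples: SE of the difference = √(SE₁² + SE₂²) = √(0.0009916201 + 0.0016281225) = 0.05118.
z* for 99% confidence is 2.576, so the margin of error is 2.576 × 0.05118 = 0.13184.
Point estimate p̂₁ − p̂₂ = 0.3330 − 0.7570 = -0.4240.
-0.4240 ± 0.13184 → (-0.5558, -0.2922).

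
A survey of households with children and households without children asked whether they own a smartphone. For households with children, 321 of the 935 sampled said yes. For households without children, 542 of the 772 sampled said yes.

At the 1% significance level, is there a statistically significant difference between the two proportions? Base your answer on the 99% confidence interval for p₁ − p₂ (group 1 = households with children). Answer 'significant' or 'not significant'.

significant

Sample proportions: 321/935 = 0.3433, 542/772 = 0.7021.
Each SE is √(p̂(1−p̂)/n): √(0.3433·0.6567/935) = 0.01553 and √(0.7021·0.2979/772) = 0.01646.
SE(p̂₁ − p̂₂) = √(SE₁² + SE₂²) = √(0.0002411809 + 0.0002709316) = 0.02263, since the two samples are independent.
At 99% confidence z* = 2.576; margin = 2.576 × 0.02263 = 0.05829.
The difference is 0.3433 − 0.7021 = -0.3588, so the interval is -0.3588 ± 0.05829 = (-0.41709, -0.30051).
The interval (-0.41709, -0.30051) does not contain 0, so the difference is significant.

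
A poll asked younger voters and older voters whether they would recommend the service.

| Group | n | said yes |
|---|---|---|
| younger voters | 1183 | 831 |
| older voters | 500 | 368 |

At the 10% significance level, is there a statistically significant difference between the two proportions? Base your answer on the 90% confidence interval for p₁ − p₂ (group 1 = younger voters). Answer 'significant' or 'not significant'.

p̂₁ = 831/1183 = 0.7025 and p̂₂ = 368/500 = 0.7360.
SE₁ = √(p̂₁(1−p̂₁)/n₁) = √(0.7025·0.2975/1183) = 0.01329; SE₂ = √(0.7360·0.2640/500) = 0.01971.
Independent samples: SE of the difference = √(SE₁² + SE₂²) = √(0.0001766241 + 0.0003884841) = 0.02377.
z* for 90% confidence is 1.645, so the margin of error is 1.645 × 0.02377 = 0.03910.
Point estimate p̂₁ − p̂₂ = 0.7025 − 0.7360 = -0.0335.
-0.0335 ± 0.03910 → (-0.07260, 0.00560).
The interval (-0.07260, 0.00560) contains 0, so the difference is not significant.

not significant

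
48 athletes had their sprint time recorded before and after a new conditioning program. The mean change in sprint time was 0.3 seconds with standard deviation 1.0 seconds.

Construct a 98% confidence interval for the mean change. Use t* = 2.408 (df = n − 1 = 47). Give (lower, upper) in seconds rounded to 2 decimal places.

(-0.05, 0.65)

This is a matched-pairs design, so SE = s_d/√n = 1.0/√48 = 0.1443.
Margin = 2.408 × 0.1443 = 0.3475; the interval is 0.3 ± 0.3475 = (-0.05, 0.65).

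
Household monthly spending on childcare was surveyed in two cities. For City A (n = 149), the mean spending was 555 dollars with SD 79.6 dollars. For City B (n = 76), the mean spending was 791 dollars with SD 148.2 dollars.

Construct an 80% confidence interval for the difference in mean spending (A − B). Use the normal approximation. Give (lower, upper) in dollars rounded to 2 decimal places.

SE₁ = s₁/√n₁ = 79.6/√149 = 6.5211; SE₂ = 148.2/√76 = 16.9997.
Independent samples, unequal variances: SE_diff = √(SE₁² + SE₂²) = √(42.52474521 + 288.98980009) = 18.2075.
z* = 1.282, so margin of error = 1.282 × 18.2075 = 23.3420.
Difference in means = 555 − 791 = -236.0000.
-236.0000 ± 23.3420 → (-259.34, -212.66).

(-259.34, -212.66)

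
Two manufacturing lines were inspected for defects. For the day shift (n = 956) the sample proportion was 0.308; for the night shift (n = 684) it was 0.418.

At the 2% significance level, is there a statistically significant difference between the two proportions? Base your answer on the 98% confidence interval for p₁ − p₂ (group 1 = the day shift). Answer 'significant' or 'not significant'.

Each SE is √(p̂(1−p̂)/n): √(0.3080·0.6920/956) = 0.01493 and √(0.4180·0.5820/684) = 0.01886.
SE(p̂₁ − p̂₂) = √(SE₁² + SE₂²) = √(0.0002229049 + 0.0003556996) = 0.02405, since the two samples are independent.
At 98% confidence z* = 2.326; margin = 2.326 × 0.02405 = 0.05594.
The difference is 0.3080 − 0.4180 = -0.1100, so the interval is -0.1100 ± 0.05594 = (-0.16594, -0.05406).
The interval (-0.16594, -0.05406) does not contain 0, so the difference is significant.

significant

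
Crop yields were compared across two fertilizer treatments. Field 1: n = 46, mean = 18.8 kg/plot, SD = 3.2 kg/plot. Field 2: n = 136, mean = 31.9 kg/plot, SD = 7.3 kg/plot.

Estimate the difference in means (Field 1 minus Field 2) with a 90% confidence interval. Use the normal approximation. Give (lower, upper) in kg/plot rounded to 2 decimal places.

Standard errors of each mean: 3.2/√46 = 0.4718 and 7.3/√136 = 0.6260.
SE(x̄₁ − x̄₂) = √(0.4718² + 0.6260²) = 0.7839 for independent samples with unequal variances.
With z* = 1.645, the margin is 1.645 × 0.7839 = 1.2895.
x̄₁ − x̄₂ = 18.8 − 31.9 = -13.1000; the interval is -13.1000 ± 1.2895 = (-14.39, -11.81).

(-14.39, -11.81)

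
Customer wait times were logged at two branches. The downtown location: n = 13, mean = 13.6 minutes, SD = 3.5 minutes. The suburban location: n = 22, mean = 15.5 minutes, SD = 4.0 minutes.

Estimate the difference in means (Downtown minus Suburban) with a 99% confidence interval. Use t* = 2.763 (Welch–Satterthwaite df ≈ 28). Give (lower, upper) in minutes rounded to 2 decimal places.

(-5.47, 1.67)

Standard errors of each mean: 3.5/√13 = 0.9707 and 4.0/√22 = 0.8528.
SE(x̄₁ − x̄₂) = √(0.9707² + 0.8528²) = 1.2921 for independent samples with unequal variances.
With t* = 2.763, the margin is 2.763 × 1.2921 = 3.5701.
x̄₁ − x̄₂ = 13.6 − 15.5 = -1.9000; the interval is -1.9000 ± 3.5701 = (-5.47, 1.67).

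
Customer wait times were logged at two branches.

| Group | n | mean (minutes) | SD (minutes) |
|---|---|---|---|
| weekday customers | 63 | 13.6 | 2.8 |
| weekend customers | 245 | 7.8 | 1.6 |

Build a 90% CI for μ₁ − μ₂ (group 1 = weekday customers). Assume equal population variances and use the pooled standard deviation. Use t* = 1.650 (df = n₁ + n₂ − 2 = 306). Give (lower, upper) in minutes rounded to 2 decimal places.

s_p = √[((n₁−1)s₁² + (n₂−1)s₂²)/(n₁+n₂−2)] = √[(62·2.8² + 244·1.6²)/306] = 1.9052.
SE = 1.9052·√(1/63 + 1/245) = 0.2691.
With t* = 1.650, margin = 1.650 × 0.2691 = 0.4440.
x̄₁ − x̄₂ = 13.6 − 7.8 = 5.8000; interval 5.8000 ± 0.4440 = (5.36, 6.24).

(5.36, 6.24)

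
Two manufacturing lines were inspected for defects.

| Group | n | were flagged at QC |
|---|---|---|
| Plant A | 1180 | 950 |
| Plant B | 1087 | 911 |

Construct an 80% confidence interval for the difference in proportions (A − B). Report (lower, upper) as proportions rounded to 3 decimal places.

(-0.054, -0.012)

p̂₁ = 950/1180 = 0.8051 and p̂₂ = 911/1087 = 0.8381.
SE₁ = √(p̂₁(1−p̂₁)/n₁) = √(0.8051·0.1949/1180) = 0.01153; SE₂ = √(0.8381·0.1619/1087) = 0.01117.
Independent samples: SE of the difference = √(SE₁² + SE₂²) = √(0.0001329409 + 0.0001247689) = 0.01605.
z* for 80% confidence is 1.282, so the margin of error is 1.282 × 0.01605 = 0.02058.
Point estimate p̂₁ − p̂₂ = 0.8051 − 0.8381 = -0.0330.
-0.0330 ± 0.02058 → (-0.054, -0.012).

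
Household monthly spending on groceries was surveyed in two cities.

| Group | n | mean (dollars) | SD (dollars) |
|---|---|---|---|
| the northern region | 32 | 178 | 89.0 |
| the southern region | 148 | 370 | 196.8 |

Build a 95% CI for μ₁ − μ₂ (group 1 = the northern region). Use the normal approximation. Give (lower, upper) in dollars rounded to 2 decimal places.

(-236.23, -147.77)

SE₁ = s₁/√n₁ = 89.0/√32 = 15.7331; SE₂ = 196.8/√148 = 16.1769.
Independent samples, unequal variances: SE_diff = √(SE₁² + SE₂²) = √(247.53043561 + 261.69209361) = 22.5660.
z* = 1.960, so margin of error = 1.960 × 22.5660 = 44.2294.
Difference in means = 178 − 370 = -192.0000.
-192.0000 ± 44.2294 → (-236.23, -147.77).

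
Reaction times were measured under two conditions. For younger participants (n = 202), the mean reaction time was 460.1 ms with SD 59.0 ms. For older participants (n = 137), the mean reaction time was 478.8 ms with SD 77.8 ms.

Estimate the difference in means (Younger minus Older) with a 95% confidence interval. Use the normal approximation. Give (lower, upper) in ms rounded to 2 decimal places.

Per-group SEs: s₁/√n₁ = 59.0/√202 = 4.1512, s₂/√n₂ = 77.8/√137 = 6.6469.
Unpooled SE of the difference: √(17.23246144 + 44.18127961) = 7.8367.
Margin of error = z* · SE = 1.960 × 7.8367 = 15.3599.
x̄₁ − x̄₂ = 460.1 − 478.8 = -18.7000.
CI: -18.7000 ± 15.3599 = (-34.06, -3.34).

(-34.06, -3.34)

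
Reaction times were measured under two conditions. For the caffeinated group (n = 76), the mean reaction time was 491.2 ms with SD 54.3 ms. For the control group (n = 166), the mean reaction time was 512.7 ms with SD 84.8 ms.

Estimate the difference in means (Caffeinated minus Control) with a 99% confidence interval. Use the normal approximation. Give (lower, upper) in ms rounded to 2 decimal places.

(-44.84, 1.84)

Standard errors of each mean: 54.3/√76 = 6.2286 and 84.8/√166 = 6.5818.
SE(x̄₁ − x̄₂) = √(6.2286² + 6.5818²) = 9.0618 for independent samples with unequal variances.
With z* = 2.576, the margin is 2.576 × 9.0618 = 23.3432.
x̄₁ − x̄₂ = 491.2 − 512.7 = -21.5000; the interval is -21.5000 ± 23.3432 = (-44.84, 1.84).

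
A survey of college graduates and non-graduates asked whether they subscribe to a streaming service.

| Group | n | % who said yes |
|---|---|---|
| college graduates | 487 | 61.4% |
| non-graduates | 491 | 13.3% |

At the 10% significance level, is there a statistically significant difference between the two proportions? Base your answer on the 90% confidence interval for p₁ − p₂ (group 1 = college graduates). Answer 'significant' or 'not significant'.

SE₁ = √(p̂₁(1−p̂₁)/n₁) = √(0.6140·0.3860/487) = 0.02206; SE₂ = √(0.1330·0.8670/491) = 0.01532.
Independent samples: SE of the difference = √(SE₁² + SE₂²) = √(0.0004866436 + 0.0002347024) = 0.02686.
z* for 90% confidence is 1.645, so the margin of error is 1.645 × 0.02686 = 0.04418.
Point estimate p̂₁ − p̂₂ = 0.6140 − 0.1330 = 0.4810.
0.4810 ± 0.04418 → (0.43682, 0.52518).
The interval (0.43682, 0.52518) does not contain 0, so the difference is significant.

significant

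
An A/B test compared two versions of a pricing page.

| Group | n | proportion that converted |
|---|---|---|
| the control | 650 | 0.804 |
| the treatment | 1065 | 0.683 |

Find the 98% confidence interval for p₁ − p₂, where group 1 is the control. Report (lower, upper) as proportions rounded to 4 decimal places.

Each SE is √(p̂(1−p̂)/n): √(0.8040·0.1960/650) = 0.01557 and √(0.6830·0.3170/1065) = 0.01426.
SE(p̂₁ − p̂₂) = √(SE₁² + SE₂²) = √(0.0002424249 + 0.0002033476) = 0.02111, since the two samples are independent.
At 98% confidence z* = 2.326; margin = 2.326 × 0.02111 = 0.04910.
The difference is 0.8040 − 0.6830 = 0.1210, so the interval is 0.1210 ± 0.04910 = (0.0719, 0.1701).

(0.0719, 0.1701)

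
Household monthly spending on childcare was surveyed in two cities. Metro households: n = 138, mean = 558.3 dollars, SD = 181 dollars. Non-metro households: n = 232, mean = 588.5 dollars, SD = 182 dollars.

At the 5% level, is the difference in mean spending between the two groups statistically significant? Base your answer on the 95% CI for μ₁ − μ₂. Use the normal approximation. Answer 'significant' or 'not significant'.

SE₁ = s₁/√n₁ = 181/√138 = 15.4077; SE₂ = 182/√232 = 11.9489.
Independent samples, unequal variances: SE_diff = √(SE₁² + SE₂²) = √(237.39721929 + 142.77621121) = 19.4980.
z* = 1.960, so margin of error = 1.960 × 19.4980 = 38.2161.
Difference in means = 558.3 − 588.5 = -30.2000.
-30.2000 ± 38.2161 → (-68.4161, 8.0161).
The interval (-68.4161, 8.0161) contains 0, so the difference is not significant.

not significant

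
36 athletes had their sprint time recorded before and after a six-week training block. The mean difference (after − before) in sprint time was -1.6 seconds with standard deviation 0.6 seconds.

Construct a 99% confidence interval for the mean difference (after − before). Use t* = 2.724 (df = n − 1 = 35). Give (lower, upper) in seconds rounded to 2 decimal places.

(-1.87, -1.33)

Paired design: SE = s_d/√n = 0.6/√36 = 0.1000.
t* = 2.724; margin of error = 2.724 × 0.1000 = 0.2724.
-1.6 ± 0.2724 → (-1.87, -1.33).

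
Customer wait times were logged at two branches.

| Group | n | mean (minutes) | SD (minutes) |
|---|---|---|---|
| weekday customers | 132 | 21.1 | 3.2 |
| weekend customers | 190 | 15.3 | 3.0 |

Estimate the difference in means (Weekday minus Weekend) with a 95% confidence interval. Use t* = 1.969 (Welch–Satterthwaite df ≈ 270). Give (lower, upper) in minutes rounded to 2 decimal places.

(5.10, 6.50)

Standard errors of each mean: 3.2/√132 = 0.2785 and 3.0/√190 = 0.2176.
SE(x̄₁ − x̄₂) = √(0.2785² + 0.2176²) = 0.3534 for independent samples with unequal variances.
With t* = 1.969, the margin is 1.969 × 0.3534 = 0.6958.
x̄₁ − x̄₂ = 21.1 − 15.3 = 5.8000; the interval is 5.8000 ± 0.6958 = (5.10, 6.50).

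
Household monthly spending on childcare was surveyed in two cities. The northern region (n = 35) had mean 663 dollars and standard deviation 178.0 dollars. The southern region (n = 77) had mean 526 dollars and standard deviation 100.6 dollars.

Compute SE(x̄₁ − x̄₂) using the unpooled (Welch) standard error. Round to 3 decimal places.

SE₁ = s₁/√n₁ = 178.0/√35 = 30.0875; SE₂ = 100.6/√77 = 11.4644.
Independent samples, unequal variances: SE_diff = √(SE₁² + SE₂²) = √(905.25765625 + 131.43246736) = 32.1977.

32.198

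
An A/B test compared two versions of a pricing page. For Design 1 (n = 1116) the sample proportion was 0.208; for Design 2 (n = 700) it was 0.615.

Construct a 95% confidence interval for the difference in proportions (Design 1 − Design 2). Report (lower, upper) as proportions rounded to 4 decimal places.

(-0.4502, -0.3638)

SE₁ = √(p̂₁(1−p̂₁)/n₁) = √(0.2080·0.7920/1116) = 0.01215; SE₂ = √(0.6150·0.3850/700) = 0.01839.
Independent samples: SE of the difference = √(SE₁² + SE₂²) = √(0.0001476225 + 0.0003381921) = 0.02204.
z* for 95% confidence is 1.960, so the margin of error is 1.960 × 0.02204 = 0.04320.
Point estimate p̂₁ − p̂₂ = 0.2080 − 0.6150 = -0.4070.
-0.4070 ± 0.04320 → (-0.4502, -0.3638).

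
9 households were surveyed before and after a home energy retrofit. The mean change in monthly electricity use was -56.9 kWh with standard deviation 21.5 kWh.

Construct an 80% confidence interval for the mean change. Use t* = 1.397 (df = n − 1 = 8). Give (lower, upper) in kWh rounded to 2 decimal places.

(-66.91, -46.89)

Paired design: SE = s_d/√n = 21.5/√9 = 7.1667.
t* = 1.397; margin of error = 1.397 × 7.1667 = 10.0119.
-56.9 ± 10.0119 → (-66.91, -46.89).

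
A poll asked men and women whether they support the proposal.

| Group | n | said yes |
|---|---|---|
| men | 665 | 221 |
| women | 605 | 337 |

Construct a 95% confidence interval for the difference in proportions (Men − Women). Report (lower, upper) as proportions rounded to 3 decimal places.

p̂₁ = 221/665 = 0.3323 and p̂₂ = 337/605 = 0.5570.
SE₁ = √(p̂₁(1−p̂₁)/n₁) = √(0.3323·0.6677/665) = 0.01827; SE₂ = √(0.5570·0.4430/605) = 0.02020.
Independent samples: SE of the difference = √(SE₁² + SE₂²) = √(0.0003337929 + 0.00040804) = 0.02724.
z* for 95% confidence is 1.960, so the margin of error is 1.960 × 0.02724 = 0.05339.
Point estimate p̂₁ − p̂₂ = 0.3323 − 0.5570 = -0.2247.
-0.2247 ± 0.05339 → (-0.278, -0.171).

(-0.278, -0.171)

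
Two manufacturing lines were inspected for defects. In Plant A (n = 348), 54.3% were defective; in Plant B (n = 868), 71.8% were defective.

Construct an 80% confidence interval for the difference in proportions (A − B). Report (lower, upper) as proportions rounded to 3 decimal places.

SE₁ = √(p̂₁(1−p̂₁)/n₁) = √(0.5430·0.4570/348) = 0.02670; SE₂ = √(0.7180·0.2820/868) = 0.01527.
Independent samples: SE of the difference = √(SE₁² + SE₂²) = √(0.00071289 + 0.0002331729) = 0.03076.
z* for 80% confidence is 1.282, so the margin of error is 1.282 × 0.03076 = 0.03943.
Point estimate p̂₁ − p̂₂ = 0.5430 − 0.7180 = -0.1750.
-0.1750 ± 0.03943 → (-0.214, -0.136).

(-0.214, -0.136)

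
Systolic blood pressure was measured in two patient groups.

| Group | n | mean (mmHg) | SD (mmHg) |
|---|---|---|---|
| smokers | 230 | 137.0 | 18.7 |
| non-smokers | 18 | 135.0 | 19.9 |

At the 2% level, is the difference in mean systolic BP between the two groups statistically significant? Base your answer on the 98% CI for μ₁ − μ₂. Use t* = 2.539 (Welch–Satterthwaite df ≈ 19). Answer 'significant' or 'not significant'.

Per-group SEs: s₁/√n₁ = 18.7/√230 = 1.2330, s₂/√n₂ = 19.9/√18 = 4.6905.
Unpooled SE of the difference: √(1.520289 + 22.00079025) = 4.8499.
Margin of error = t* · SE = 2.539 × 4.8499 = 12.3139.
x̄₁ − x̄₂ = 137.0 − 135.0 = 2.0000.
CI: 2.0000 ± 12.3139 = (-10.3139, 14.3139).
The interval (-10.3139, 14.3139) contains 0, so the difference is not significant.

not significant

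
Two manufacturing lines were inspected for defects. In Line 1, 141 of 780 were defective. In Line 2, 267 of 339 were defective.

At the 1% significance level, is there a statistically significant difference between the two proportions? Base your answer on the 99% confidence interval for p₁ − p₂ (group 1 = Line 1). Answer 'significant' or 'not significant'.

p̂₁ = 141/780 = 0.1808 and p̂₂ = 267/339 = 0.7876.
SE₁ = √(p̂₁(1−p̂₁)/n₁) = √(0.1808·0.8192/780) = 0.01378; SE₂ = √(0.7876·0.2124/339) = 0.02221.
Independent samples: SE of the difference = √(SE₁² + SE₂²) = √(0.0001898884 + 0.0004932841) = 0.02614.
z* for 99% confidence is 2.576, so the margin of error is 2.576 × 0.02614 = 0.06734.
Point estimate p̂₁ − p̂₂ = 0.1808 − 0.7876 = -0.6068.
-0.6068 ± 0.06734 → (-0.67414, -0.53946).
The interval (-0.67414, -0.53946) does not contain 0, so the difference is significant.

significant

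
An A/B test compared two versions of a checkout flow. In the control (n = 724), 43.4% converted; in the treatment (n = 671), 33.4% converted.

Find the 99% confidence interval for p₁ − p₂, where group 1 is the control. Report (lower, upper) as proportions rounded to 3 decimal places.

Each SE is √(p̂(1−p̂)/n): √(0.4340·0.5660/724) = 0.01842 and √(0.3340·0.6660/671) = 0.01821.
SE(p̂₁ − p̂₂) = √(SE₁² + SE₂²) = √(0.0003392964 + 0.0003316041) = 0.02590, since the two samples are independent.
At 99% confidence z* = 2.576; margin = 2.576 × 0.02590 = 0.06672.
The difference is 0.4340 − 0.3340 = 0.1000, so the interval is 0.1000 ± 0.06672 = (0.033, 0.167).

(0.033, 0.167)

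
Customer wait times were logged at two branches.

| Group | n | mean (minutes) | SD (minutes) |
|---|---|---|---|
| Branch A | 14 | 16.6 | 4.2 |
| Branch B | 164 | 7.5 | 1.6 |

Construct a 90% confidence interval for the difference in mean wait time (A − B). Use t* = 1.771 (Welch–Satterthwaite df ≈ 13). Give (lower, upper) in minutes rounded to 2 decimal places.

Per-group SEs: s₁/√n₁ = 4.2/√14 = 1.1225, s₂/√n₂ = 1.6/√164 = 0.1249.
Unpooled SE of the difference: √(1.26000625 + 0.01560001) = 1.1294.
Margin of error = t* · SE = 1.771 × 1.1294 = 2.0002.
x̄₁ − x̄₂ = 16.6 − 7.5 = 9.1000.
CI: 9.1000 ± 2.0002 = (7.10, 11.10).

(7.10, 11.10)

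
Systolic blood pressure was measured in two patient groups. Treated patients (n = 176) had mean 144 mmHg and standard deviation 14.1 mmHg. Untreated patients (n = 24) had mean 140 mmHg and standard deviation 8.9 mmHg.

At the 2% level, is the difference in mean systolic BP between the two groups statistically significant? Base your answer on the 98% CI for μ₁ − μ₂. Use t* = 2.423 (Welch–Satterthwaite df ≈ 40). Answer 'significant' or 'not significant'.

not significant

Standard errors of each mean: 14.1/√176 = 1.0628 and 8.9/√24 = 1.8167.
SE(x̄₁ − x̄₂) = √(1.0628² + 1.8167²) = 2.1047 for independent samples with unequal variances.
With t* = 2.423, the margin is 2.423 × 2.1047 = 5.0997.
x̄₁ − x̄₂ = 144 − 140 = 4.0000; the interval is 4.0000 ± 5.0997 = (-1.0997, 9.0997).
The interval (-1.0997, 9.0997) contains 0, so the difference is not significant.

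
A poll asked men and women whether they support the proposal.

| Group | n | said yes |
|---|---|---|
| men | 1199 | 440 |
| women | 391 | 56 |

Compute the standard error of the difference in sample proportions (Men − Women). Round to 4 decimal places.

0.0225

First, p̂₁ = 440/1199 = 0.3670; p̂₂ = 56/391 = 0.1432.
The two standard errors are √(0.3670×0.6330/1199) = 0.01392 and √(0.1432×0.8568/391) = 0.01771.
Because the samples are independent, SE_diff = √(0.01392² + 0.01771²) = 0.02253.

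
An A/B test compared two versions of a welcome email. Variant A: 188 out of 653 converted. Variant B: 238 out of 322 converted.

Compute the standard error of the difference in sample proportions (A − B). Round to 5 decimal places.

p̂₁ = 188/653 = 0.2879 and p̂₂ = 238/322 = 0.7391.
SE₁ = √(p̂₁(1−p̂₁)/n₁) = √(0.2879·0.7121/653) = 0.01772; SE₂ = √(0.7391·0.2609/322) = 0.02447.
Independent samples: SE of the difference = √(SE₁² + SE₂²) = √(0.0003139984 + 0.0005987809) = 0.03021.

0.03021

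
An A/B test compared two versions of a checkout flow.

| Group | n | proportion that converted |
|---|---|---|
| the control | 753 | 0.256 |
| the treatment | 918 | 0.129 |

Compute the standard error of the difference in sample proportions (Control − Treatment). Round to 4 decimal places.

0.0194

Each SE is √(p̂(1−p̂)/n): √(0.2560·0.7440/753) = 0.01590 and √(0.1290·0.8710/918) = 0.01106.
SE(p̂₁ − p̂₂) = √(SE₁² + SE₂²) = √(0.00025281 + 0.0001223236) = 0.01937, since the two samples are independent.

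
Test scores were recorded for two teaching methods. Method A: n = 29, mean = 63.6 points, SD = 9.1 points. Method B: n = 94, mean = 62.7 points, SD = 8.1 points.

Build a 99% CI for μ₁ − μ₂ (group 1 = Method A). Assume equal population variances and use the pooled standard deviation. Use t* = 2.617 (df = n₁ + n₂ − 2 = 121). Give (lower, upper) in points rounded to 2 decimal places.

Pooled variance s_p² = [28·9.1² + 93·8.1²] / (29+94−2) = 69.5902, so s_p = 8.3421.
SE_diff = s_p·√(1/n₁ + 1/n₂) = 8.3421·√(1/29 + 1/94) = 1.7720.
t* = 2.617; margin = 2.617 × 1.7720 = 4.6373.
Difference = 63.6 − 62.7 = 0.9000.
0.9000 ± 4.6373 → (-3.74, 5.54).

(-3.74, 5.54)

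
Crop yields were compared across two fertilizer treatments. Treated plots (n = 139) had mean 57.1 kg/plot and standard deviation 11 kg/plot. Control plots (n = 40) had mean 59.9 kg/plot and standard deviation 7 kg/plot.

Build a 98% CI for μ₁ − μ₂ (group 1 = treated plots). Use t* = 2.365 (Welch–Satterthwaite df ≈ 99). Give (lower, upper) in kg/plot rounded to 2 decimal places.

SE₁ = s₁/√n₁ = 11/√139 = 0.9330; SE₂ = 7/√40 = 1.1068.
Independent samples, unequal variances: SE_diff = √(SE₁² + SE₂²) = √(0.870489 + 1.22500624) = 1.4476.
t* = 2.365, so margin of error = 2.365 × 1.4476 = 3.4236.
Difference in means = 57.1 − 59.9 = -2.8000.
-2.8000 ± 3.4236 → (-6.22, 0.62).

(-6.22, 0.62)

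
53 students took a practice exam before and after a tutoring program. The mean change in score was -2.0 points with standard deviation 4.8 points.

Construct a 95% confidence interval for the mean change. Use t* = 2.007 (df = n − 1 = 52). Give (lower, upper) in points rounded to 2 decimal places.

Paired design: SE = s_d/√n = 4.8/√53 = 0.6593.
t* = 2.007; margin of error = 2.007 × 0.6593 = 1.3232.
-2.0 ± 1.3232 → (-3.32, -0.68).

(-3.32, -0.68)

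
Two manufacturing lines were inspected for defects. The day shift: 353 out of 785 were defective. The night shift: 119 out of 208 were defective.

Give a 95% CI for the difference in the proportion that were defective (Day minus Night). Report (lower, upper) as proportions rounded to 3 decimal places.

(-0.198, -0.047)

Sample proportions: 353/785 = 0.4497, 119/208 = 0.5721.
Each SE is √(p̂(1−p̂)/n): √(0.4497·0.5503/785) = 0.01776 and √(0.5721·0.4279/208) = 0.03431.
SE(p̂₁ − p̂₂) = √(SE₁² + SE₂²) = √(0.0003154176 + 0.0011771761) = 0.03863, since the two samples are independent.
At 95% confidence z* = 1.960; margin = 1.960 × 0.03863 = 0.07571.
The difference is 0.4497 − 0.5721 = -0.1224, so the interval is -0.1224 ± 0.07571 = (-0.198, -0.047).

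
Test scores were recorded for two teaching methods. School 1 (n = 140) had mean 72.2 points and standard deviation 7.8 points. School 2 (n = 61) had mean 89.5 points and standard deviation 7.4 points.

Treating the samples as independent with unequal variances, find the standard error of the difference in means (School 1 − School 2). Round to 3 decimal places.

Per-group SEs: s₁/√n₁ = 7.8/√140 = 0.6592, s₂/√n₂ = 7.4/√61 = 0.9475.
Unpooled SE of the difference: √(0.43454464 + 0.89775625) = 1.1543.

1.154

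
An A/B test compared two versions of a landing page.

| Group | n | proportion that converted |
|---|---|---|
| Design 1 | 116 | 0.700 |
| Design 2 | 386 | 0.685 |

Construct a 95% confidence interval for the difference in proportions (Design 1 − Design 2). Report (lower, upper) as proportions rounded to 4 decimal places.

SE₁ = √(p̂₁(1−p̂₁)/n₁) = √(0.7000·0.3000/116) = 0.04255; SE₂ = √(0.6850·0.3150/386) = 0.02364.
Independent samples: SE of the difference = √(SE₁² + SE₂²) = √(0.0018105025 + 0.0005588496) = 0.04868.
z* for 95% confidence is 1.960, so the margin of error is 1.960 × 0.04868 = 0.09541.
Point estimate p̂₁ − p̂₂ = 0.7000 − 0.6850 = 0.0150.
0.0150 ± 0.09541 → (-0.0804, 0.1104).

(-0.0804, 0.1104)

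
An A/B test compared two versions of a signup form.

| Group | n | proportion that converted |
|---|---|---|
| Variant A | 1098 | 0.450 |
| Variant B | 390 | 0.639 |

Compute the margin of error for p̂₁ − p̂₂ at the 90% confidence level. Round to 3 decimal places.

0.047

The two standard errors are √(0.4500×0.5500/1098) = 0.01501 and √(0.6390×0.3610/390) = 0.02432.
Because the samples are independent, SE_diff = √(0.01501² + 0.02432²) = 0.02858.
Using z* = 1.645 for 90%, ME = 1.645 × 0.02858 = 0.04701.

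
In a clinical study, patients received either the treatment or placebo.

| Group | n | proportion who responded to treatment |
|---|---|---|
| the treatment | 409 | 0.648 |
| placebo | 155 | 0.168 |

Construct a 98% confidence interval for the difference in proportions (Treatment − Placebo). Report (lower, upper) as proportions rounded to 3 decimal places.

(0.391, 0.569)

The two standard errors are √(0.6480×0.3520/409) = 0.02362 and √(0.1680×0.8320/155) = 0.03003.
Because the samples are independent, SE_diff = √(0.02362² + 0.03003²) = 0.03821.
Using z* = 2.326 for 98%, ME = 2.326 × 0.03821 = 0.08888.
p̂₁ − p̂₂ = 0.4800; interval 0.4800 ± 0.08888 gives (0.391, 0.569).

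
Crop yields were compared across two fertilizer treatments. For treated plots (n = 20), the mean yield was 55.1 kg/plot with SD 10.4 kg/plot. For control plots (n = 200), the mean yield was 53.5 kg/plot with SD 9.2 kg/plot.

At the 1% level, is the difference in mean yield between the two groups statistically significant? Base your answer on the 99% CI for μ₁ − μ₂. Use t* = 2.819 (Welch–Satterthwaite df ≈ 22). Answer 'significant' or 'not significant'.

not significant

Per-group SEs: s₁/√n₁ = 10.4/√20 = 2.3255, s₂/√n₂ = 9.2/√200 = 0.6505.
Unpooled SE of the difference: √(5.40795025 + 0.42315025) = 2.4148.
Margin of error = t* · SE = 2.819 × 2.4148 = 6.8073.
x̄₁ − x̄₂ = 55.1 − 53.5 = 1.6000.
CI: 1.6000 ± 6.8073 = (-5.2073, 8.4073).
The interval (-5.2073, 8.4073) contains 0, so the difference is not significant.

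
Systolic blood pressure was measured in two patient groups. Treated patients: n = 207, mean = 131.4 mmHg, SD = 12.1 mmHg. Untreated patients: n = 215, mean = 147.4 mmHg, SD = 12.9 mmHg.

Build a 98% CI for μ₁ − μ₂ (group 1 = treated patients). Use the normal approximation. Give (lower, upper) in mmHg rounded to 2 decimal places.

Standard errors of each mean: 12.1/√207 = 0.8410 and 12.9/√215 = 0.8798.
SE(x̄₁ − x̄₂) = √(0.8410² + 0.8798²) = 1.2171 for independent samples with unequal variances.
With z* = 2.326, the margin is 2.326 × 1.2171 = 2.8310.
x̄₁ − x̄₂ = 131.4 − 147.4 = -16.0000; the interval is -16.0000 ± 2.8310 = (-18.83, -13.17).

(-18.83, -13.17)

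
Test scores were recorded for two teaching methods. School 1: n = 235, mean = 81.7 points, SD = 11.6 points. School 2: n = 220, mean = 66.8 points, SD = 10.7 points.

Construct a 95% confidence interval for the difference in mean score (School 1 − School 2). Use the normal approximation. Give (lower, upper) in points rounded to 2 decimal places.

Per-group SEs: s₁/√n₁ = 11.6/√235 = 0.7567, s₂/√n₂ = 10.7/√220 = 0.7214.
Unpooled SE of the difference: √(0.57259489 + 0.52041796) = 1.0455.
Margin of error = z* · SE = 1.960 × 1.0455 = 2.0492.
x̄₁ − x̄₂ = 81.7 − 66.8 = 14.9000.
CI: 14.9000 ± 2.0492 = (12.85, 16.95).

(12.85, 16.95)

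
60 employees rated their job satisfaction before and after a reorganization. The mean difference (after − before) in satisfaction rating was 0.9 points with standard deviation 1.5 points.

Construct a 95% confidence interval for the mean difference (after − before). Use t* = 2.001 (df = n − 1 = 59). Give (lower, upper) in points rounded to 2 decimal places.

(0.51, 1.29)

Paired design: SE = s_d/√n = 1.5/√60 = 0.1936.
t* = 2.001; margin of error = 2.001 × 0.1936 = 0.3874.
0.9 ± 0.3874 → (0.51, 1.29).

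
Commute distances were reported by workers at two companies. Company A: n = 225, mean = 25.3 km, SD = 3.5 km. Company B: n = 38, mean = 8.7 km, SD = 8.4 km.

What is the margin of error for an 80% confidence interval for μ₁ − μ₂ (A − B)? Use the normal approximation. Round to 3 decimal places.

1.772

Standard errors of each mean: 3.5/√225 = 0.2333 and 8.4/√38 = 1.3627.
SE(x̄₁ − x̄₂) = √(0.2333² + 1.3627²) = 1.3825 for independent samples with unequal variances.
With z* = 1.282, the margin is 1.282 × 1.3825 = 1.7724.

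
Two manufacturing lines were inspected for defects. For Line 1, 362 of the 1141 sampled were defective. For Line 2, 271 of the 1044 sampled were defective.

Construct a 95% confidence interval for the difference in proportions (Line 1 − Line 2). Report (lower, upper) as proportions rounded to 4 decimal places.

First, p̂₁ = 362/1141 = 0.3173; p̂₂ = 271/1044 = 0.2596.
The two standard errors are √(0.3173×0.6827/1141) = 0.01378 and √(0.2596×0.7404/1044) = 0.01357.
Because the samples are independent, SE_diff = √(0.01378² + 0.01357²) = 0.01934.
Using z* = 1.960 for 95%, ME = 1.960 × 0.01934 = 0.03791.
p̂₁ − p̂₂ = 0.0577; interval 0.0577 ± 0.03791 gives (0.0198, 0.0956).

(0.0198, 0.0956)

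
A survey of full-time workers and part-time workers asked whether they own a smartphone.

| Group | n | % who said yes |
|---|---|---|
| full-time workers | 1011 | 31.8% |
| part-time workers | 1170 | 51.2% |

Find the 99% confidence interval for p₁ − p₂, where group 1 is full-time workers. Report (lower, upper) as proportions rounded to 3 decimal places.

SE₁ = √(p̂₁(1−p̂₁)/n₁) = √(0.3180·0.6820/1011) = 0.01465; SE₂ = √(0.5120·0.4880/1170) = 0.01461.
Independent samples: SE of the difference = √(SE₁² + SE₂²) = √(0.0002146225 + 0.0002134521) = 0.02069.
z* for 99% confidence is 2.576, so the margin of error is 2.576 × 0.02069 = 0.05330.
Point estimate p̂₁ − p̂₂ = 0.3180 − 0.5120 = -0.1940.
-0.1940 ± 0.05330 → (-0.247, -0.141).

(-0.247, -0.141)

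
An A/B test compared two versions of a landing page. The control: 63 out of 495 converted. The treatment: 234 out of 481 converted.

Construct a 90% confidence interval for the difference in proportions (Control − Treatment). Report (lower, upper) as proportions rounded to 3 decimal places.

(-0.404, -0.314)

p̂₁ = 63/495 = 0.1273 and p̂₂ = 234/481 = 0.4865.
SE₁ = √(p̂₁(1−p̂₁)/n₁) = √(0.1273·0.8727/495) = 0.01498; SE₂ = √(0.4865·0.5135/481) = 0.02279.
Independent samples: SE of the difference = √(SE₁² + SE₂²) = √(0.0002244004 + 0.0005193841) = 0.02727.
z* for 90% confidence is 1.645, so the margin of error is 1.645 × 0.02727 = 0.04486.
Point estimate p̂₁ − p̂₂ = 0.1273 − 0.4865 = -0.3592.
-0.3592 ± 0.04486 → (-0.404, -0.314).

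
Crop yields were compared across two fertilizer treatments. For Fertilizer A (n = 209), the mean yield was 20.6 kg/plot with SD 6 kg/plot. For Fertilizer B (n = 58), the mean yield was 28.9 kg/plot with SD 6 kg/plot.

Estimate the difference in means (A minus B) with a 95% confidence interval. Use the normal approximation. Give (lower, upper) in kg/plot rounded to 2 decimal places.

(-10.05, -6.55)

Per-group SEs: s₁/√n₁ = 6/√209 = 0.4150, s₂/√n₂ = 6/√58 = 0.7878.
Unpooled SE of the difference: √(0.172225 + 0.62062884) = 0.8904.
Margin of error = z* · SE = 1.960 × 0.8904 = 1.7452.
x̄₁ − x̄₂ = 20.6 − 28.9 = -8.3000.
CI: -8.3000 ± 1.7452 = (-10.05, -6.55).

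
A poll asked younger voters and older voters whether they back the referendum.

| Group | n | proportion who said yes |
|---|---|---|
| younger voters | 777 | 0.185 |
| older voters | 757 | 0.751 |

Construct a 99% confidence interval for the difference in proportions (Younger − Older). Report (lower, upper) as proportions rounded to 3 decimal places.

The two standard errors are √(0.1850×0.8150/777) = 0.01393 and √(0.7510×0.2490/757) = 0.01572.
Because the samples are independent, SE_diff = √(0.01393² + 0.01572²) = 0.02100.
Using z* = 2.576 for 99%, ME = 2.576 × 0.02100 = 0.05410.
p̂₁ − p̂₂ = -0.5660; interval -0.5660 ± 0.05410 gives (-0.620, -0.512).

(-0.620, -0.512)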